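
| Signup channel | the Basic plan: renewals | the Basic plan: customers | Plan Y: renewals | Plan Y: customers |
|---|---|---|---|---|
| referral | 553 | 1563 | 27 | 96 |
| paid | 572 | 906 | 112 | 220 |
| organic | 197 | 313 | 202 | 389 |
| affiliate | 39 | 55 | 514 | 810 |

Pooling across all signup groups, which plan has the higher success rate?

Plan Y

Referral: the Basic plan 553/1563 = 35.4%, Plan Y 27/96 = 28.1% → the Basic plan
Paid: the Basic plan 572/906 = 63.1%, Plan Y 112/220 = 50.9% → the Basic plan
Organic: the Basic plan 197/313 = 62.9%, Plan Y 202/389 = 51.9% → the Basic plan
Affiliate: the Basic plan 39/55 = 70.9%, Plan Y 514/810 = 63.5% → the Basic plan
Overall: the Basic plan 1361/2837 = 48.0%, Plan Y 855/1515 = 56.4% → Plan Y
(The Basic plan wins every signup group but Plan Y wins overall — the Basic plan's customers skew toward the low-rate referral group.)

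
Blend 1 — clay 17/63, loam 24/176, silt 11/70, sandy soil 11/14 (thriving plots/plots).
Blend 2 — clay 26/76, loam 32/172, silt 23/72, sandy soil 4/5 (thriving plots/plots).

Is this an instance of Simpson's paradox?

No

Clay: Blend 1 17/63 = 27.0%, Blend 2 26/76 = 34.2% → Blend 2
Loam: Blend 1 24/176 = 13.6%, Blend 2 32/172 = 18.6% → Blend 2
Silt: Blend 1 11/70 = 15.7%, Blend 2 23/72 = 31.9% → Blend 2
Sandy soil: Blend 1 11/14 = 78.6%, Blend 2 4/5 = 80.0% → Blend 2
Overall: Blend 1 63/323 = 19.5%, Blend 2 85/325 = 26.2% → Blend 2
Blend 2 wins overall and in every soil group — no reversal.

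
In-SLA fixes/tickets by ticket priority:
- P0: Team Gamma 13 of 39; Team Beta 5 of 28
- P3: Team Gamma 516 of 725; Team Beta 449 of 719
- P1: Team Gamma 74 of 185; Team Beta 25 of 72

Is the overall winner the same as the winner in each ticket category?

Yes

P0: Team Gamma 13/39 = 33.3%, Team Beta 5/28 = 17.9% → Team Gamma
P3: Team Gamma 516/725 = 71.2%, Team Beta 449/719 = 62.4% → Team Gamma
P1: Team Gamma 74/185 = 40.0%, Team Beta 25/72 = 34.7% → Team Gamma
Overall: Team Gamma 603/949 = 63.5%, Team Beta 479/819 = 58.5% → Team Gamma
Team Gamma wins overall and in every ticket group — no reversal.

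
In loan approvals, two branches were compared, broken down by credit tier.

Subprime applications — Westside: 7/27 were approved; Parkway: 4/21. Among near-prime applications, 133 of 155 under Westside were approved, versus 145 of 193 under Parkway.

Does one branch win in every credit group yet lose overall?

No

Subprime: Westside 7/27 = 25.9%, Parkway 4/21 = 19.0% → Westside
Near-prime: Westside 133/155 = 85.8%, Parkway 145/193 = 75.1% → Westside
Overall: Westside 140/182 = 76.9%, Parkway 149/214 = 69.6% → Westside
Westside wins overall and in every credit group — no reversal.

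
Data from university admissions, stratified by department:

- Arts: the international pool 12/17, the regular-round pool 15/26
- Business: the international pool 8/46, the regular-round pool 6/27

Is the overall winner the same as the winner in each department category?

Arts: the international pool 12/17 = 70.6%, the regular-round pool 15/26 = 57.7% → the international pool
Business: the international pool 8/46 = 17.4%, the regular-round pool 6/27 = 22.2% → the regular-round pool
Overall: the international pool 20/63 = 31.7%, the regular-round pool 21/53 = 39.6% → the regular-round pool
Neither sweeps: the international pool wins 1 of 2 groups, the regular-round pool wins 1. The regular-round pool wins overall but not every group — no Simpson reversal.

No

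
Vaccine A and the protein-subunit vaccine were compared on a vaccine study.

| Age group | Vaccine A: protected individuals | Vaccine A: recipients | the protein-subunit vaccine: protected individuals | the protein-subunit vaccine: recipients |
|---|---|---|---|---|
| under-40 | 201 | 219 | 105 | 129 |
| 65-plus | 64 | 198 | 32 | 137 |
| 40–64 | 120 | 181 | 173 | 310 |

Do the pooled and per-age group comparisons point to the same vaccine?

Yes

Under-40: Vaccine A 201/219 = 91.8%, the protein-subunit vaccine 105/129 = 81.4% → Vaccine A
65-plus: Vaccine A 64/198 = 32.3%, the protein-subunit vaccine 32/137 = 23.4% → Vaccine A
40–64: Vaccine A 120/181 = 66.3%, the protein-subunit vaccine 173/310 = 55.8% → Vaccine A
Overall: Vaccine A 385/598 = 64.4%, the protein-subunit vaccine 310/576 = 53.8% → Vaccine A
Vaccine A wins overall and in every age group — no reversal.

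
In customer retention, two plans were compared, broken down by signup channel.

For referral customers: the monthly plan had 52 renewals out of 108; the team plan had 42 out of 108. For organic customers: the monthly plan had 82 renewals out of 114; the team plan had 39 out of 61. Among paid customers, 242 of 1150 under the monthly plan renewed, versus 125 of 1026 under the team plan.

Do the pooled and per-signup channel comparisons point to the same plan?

Yes

Referral: the monthly plan 52/108 = 48.1%, the team plan 42/108 = 38.9% → the monthly plan
Organic: the monthly plan 82/114 = 71.9%, the team plan 39/61 = 63.9% → the monthly plan
Paid: the monthly plan 242/1150 = 21.0%, the team plan 125/1026 = 12.2% → the monthly plan
Overall: the monthly plan 376/1372 = 27.4%, the team plan 206/1195 = 17.2% → the monthly plan
The monthly plan wins overall and in every signup group — no reversal.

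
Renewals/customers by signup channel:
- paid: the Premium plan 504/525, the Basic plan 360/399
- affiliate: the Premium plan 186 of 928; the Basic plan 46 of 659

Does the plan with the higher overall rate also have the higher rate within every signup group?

Paid: the Premium plan 504/525 = 96.0%, the Basic plan 360/399 = 90.2% → the Premium plan
Affiliate: the Premium plan 186/928 = 20.0%, the Basic plan 46/659 = 7.0% → the Premium plan
Overall: the Premium plan 690/1453 = 47.5%, the Basic plan 406/1058 = 38.4% → the Premium plan
The Premium plan wins overall and in every signup group — no reversal.

Yes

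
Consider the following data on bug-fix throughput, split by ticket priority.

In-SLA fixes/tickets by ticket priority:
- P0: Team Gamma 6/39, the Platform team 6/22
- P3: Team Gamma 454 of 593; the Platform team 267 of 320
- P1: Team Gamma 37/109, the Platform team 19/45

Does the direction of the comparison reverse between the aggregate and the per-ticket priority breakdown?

No

P0: Team Gamma 6/39 = 15.4%, the Platform team 6/22 = 27.3% → the Platform team
P3: Team Gamma 454/593 = 76.6%, the Platform team 267/320 = 83.4% → the Platform team
P1: Team Gamma 37/109 = 33.9%, the Platform team 19/45 = 42.2% → the Platform team
Overall: Team Gamma 497/741 = 67.1%, the Platform team 292/387 = 75.5% → the Platform team
The Platform team wins overall and in every ticket group — no reversal.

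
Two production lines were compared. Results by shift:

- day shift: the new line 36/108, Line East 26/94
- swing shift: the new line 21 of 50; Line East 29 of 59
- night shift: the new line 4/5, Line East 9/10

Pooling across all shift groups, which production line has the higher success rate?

Day shift: the new line 36/108 = 33.3%, Line East 26/94 = 27.7% → the new line
Swing shift: the new line 21/50 = 42.0%, Line East 29/59 = 49.2% → Line East
Night shift: the new line 4/5 = 80.0%, Line East 9/10 = 90.0% → Line East
Overall: the new line 61/163 = 37.4%, Line East 64/163 = 39.3% → Line East
(Neither sweeps every shift group, but Line East has the higher pooled rate.)

Line East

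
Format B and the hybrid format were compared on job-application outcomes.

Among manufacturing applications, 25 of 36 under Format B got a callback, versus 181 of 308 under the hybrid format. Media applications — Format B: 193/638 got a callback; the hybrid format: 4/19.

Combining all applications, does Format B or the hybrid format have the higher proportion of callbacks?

the hybrid format

Manufacturing: Format B 25/36 = 69.4%, the hybrid format 181/308 = 58.8% → Format B
Media: Format B 193/638 = 30.3%, the hybrid format 4/19 = 21.1% → Format B
Overall: Format B 218/674 = 32.3%, the hybrid format 185/327 = 56.6% → the hybrid format
(Format B wins every industry group but the hybrid format wins overall — Format B's applications skew toward the low-rate media group.)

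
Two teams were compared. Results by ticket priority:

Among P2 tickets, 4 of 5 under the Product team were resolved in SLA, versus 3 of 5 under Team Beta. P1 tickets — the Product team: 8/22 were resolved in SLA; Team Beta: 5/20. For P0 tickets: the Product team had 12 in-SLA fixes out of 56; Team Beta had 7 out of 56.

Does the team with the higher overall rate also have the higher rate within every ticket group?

Yes

P2: the Product team 4/5 = 80.0%, Team Beta 3/5 = 60.0% → the Product team
P1: the Product team 8/22 = 36.4%, Team Beta 5/20 = 25.0% → the Product team
P0: the Product team 12/56 = 21.4%, Team Beta 7/56 = 12.5% → the Product team
Overall: the Product team 24/83 = 28.9%, Team Beta 15/81 = 18.5% → the Product team
The Product team wins overall and in every ticket group — no reversal.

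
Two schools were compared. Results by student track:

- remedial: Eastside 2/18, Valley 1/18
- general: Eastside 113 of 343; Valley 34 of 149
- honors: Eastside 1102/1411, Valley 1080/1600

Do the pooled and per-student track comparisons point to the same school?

Remedial: Eastside 2/18 = 11.1%, Valley 1/18 = 5.6% → Eastside
General: Eastside 113/343 = 32.9%, Valley 34/149 = 22.8% → Eastside
Honors: Eastside 1102/1411 = 78.1%, Valley 1080/1600 = 67.5% → Eastside
Overall: Eastside 1217/1772 = 68.7%, Valley 1115/1767 = 63.1% → Eastside
Eastside wins overall and in every student group — no reversal.

Yes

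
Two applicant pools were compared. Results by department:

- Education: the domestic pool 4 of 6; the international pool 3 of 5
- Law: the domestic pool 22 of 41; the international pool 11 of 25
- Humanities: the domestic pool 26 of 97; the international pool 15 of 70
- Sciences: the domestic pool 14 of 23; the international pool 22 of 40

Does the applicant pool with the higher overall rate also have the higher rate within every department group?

Education: the domestic pool 4/6 = 66.7%, the international pool 3/5 = 60.0% → the domestic pool
Law: the domestic pool 22/41 = 53.7%, the international pool 11/25 = 44.0% → the domestic pool
Humanities: the domestic pool 26/97 = 26.8%, the international pool 15/70 = 21.4% → the domestic pool
Sciences: the domestic pool 14/23 = 60.9%, the international pool 22/40 = 55.0% → the domestic pool
Overall: the domestic pool 66/167 = 39.5%, the international pool 51/140 = 36.4% → the domestic pool
The domestic pool wins overall and in every department group — no reversal.

Yes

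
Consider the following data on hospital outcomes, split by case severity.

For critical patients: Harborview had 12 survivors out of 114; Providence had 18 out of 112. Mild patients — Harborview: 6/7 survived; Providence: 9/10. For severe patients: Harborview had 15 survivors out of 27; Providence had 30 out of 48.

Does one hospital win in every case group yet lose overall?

No

Critical: Harborview 12/114 = 10.5%, Providence 18/112 = 16.1% → Providence
Mild: Harborview 6/7 = 85.7%, Providence 9/10 = 90.0% → Providence
Severe: Harborview 15/27 = 55.6%, Providence 30/48 = 62.5% → Providence
Overall: Harborview 33/148 = 22.3%, Providence 57/170 = 33.5% → Providence
Providence wins overall and in every case group — no reversal.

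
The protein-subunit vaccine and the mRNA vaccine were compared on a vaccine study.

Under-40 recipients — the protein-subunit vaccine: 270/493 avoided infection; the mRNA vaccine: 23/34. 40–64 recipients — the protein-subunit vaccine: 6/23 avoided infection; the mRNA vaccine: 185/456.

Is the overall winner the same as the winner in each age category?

No

Under-40: the protein-subunit vaccine 270/493 = 54.8%, the mRNA vaccine 23/34 = 67.6% → the mRNA vaccine
40–64: the protein-subunit vaccine 6/23 = 26.1%, the mRNA vaccine 185/456 = 40.6% → the mRNA vaccine
Overall: the protein-subunit vaccine 276/516 = 53.5%, the mRNA vaccine 208/490 = 42.4% → the protein-subunit vaccine
The mRNA vaccine wins each age group but the protein-subunit vaccine wins overall — the comparison reverses. The mRNA vaccine's recipients skew toward 40–64, which has a lower base rate.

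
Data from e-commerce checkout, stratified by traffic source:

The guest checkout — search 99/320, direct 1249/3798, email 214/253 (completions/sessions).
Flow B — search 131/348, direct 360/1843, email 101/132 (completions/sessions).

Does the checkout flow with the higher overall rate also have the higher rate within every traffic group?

No

Search: the guest checkout 99/320 = 30.9%, Flow B 131/348 = 37.6% → Flow B
Direct: the guest checkout 1249/3798 = 32.9%, Flow B 360/1843 = 19.5% → the guest checkout
Email: the guest checkout 214/253 = 84.6%, Flow B 101/132 = 76.5% → the guest checkout
Overall: the guest checkout 1562/4371 = 35.7%, Flow B 592/2323 = 25.5% → the guest checkout
Neither sweeps: the guest checkout wins 2 of 3 groups, Flow B wins 1. The guest checkout wins overall but not every group — no Simpson reversal.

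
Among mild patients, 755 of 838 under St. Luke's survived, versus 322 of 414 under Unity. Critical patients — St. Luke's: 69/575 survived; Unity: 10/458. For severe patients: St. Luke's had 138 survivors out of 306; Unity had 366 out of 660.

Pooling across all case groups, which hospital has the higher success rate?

St. Luke's

Mild: St. Luke's 755/838 = 90.1%, Unity 322/414 = 77.8% → St. Luke's
Critical: St. Luke's 69/575 = 12.0%, Unity 10/458 = 2.2% → St. Luke's
Severe: St. Luke's 138/306 = 45.1%, Unity 366/660 = 55.5% → Unity
Overall: St. Luke's 962/1719 = 56.0%, Unity 698/1532 = 45.6% → St. Luke's
(Neither sweeps every case group, but St. Luke's has the higher pooled rate.)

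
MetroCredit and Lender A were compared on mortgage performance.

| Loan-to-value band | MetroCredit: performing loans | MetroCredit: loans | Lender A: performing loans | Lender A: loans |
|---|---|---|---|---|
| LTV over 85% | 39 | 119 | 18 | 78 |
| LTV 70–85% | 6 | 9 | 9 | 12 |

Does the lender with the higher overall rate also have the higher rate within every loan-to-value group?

No

LTV over 85%: MetroCredit 39/119 = 32.8%, Lender A 18/78 = 23.1% → MetroCredit
LTV 70–85%: MetroCredit 6/9 = 66.7%, Lender A 9/12 = 75.0% → Lender A
Overall: MetroCredit 45/128 = 35.2%, Lender A 27/90 = 30.0% → MetroCredit
Neither sweeps: MetroCredit wins 1 of 2 groups, Lender A wins 1. MetroCredit wins overall but not every group — no Simpson reversal.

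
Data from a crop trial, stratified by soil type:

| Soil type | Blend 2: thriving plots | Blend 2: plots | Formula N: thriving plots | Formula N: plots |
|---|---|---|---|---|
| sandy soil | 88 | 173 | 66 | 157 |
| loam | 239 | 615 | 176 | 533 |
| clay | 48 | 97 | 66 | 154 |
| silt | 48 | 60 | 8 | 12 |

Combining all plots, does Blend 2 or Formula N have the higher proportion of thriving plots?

Blend 2

Sandy soil: Blend 2 88/173 = 50.9%, Formula N 66/157 = 42.0% → Blend 2
Loam: Blend 2 239/615 = 38.9%, Formula N 176/533 = 33.0% → Blend 2
Clay: Blend 2 48/97 = 49.5%, Formula N 66/154 = 42.9% → Blend 2
Silt: Blend 2 48/60 = 80.0%, Formula N 8/12 = 66.7% → Blend 2
Overall: Blend 2 423/945 = 44.8%, Formula N 316/856 = 36.9% → Blend 2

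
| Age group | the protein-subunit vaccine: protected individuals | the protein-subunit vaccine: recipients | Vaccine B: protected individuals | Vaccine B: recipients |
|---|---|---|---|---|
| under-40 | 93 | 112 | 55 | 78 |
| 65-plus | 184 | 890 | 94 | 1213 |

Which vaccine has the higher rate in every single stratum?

Under-40: the protein-subunit vaccine 93/112 = 83.0%, Vaccine B 55/78 = 70.5% → the protein-subunit vaccine
65-plus: the protein-subunit vaccine 184/890 = 20.7%, Vaccine B 94/1213 = 7.7% → the protein-subunit vaccine
The protein-subunit vaccine has the higher rate in both groups.

the protein-subunit vaccine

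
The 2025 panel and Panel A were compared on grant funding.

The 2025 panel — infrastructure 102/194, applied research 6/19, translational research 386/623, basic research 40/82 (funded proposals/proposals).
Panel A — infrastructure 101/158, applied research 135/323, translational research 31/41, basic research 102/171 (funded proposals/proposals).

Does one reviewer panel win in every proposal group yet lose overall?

Yes

Infrastructure: the 2025 panel 102/194 = 52.6%, Panel A 101/158 = 63.9% → Panel A
Applied research: the 2025 panel 6/19 = 31.6%, Panel A 135/323 = 41.8% → Panel A
Translational research: the 2025 panel 386/623 = 62.0%, Panel A 31/41 = 75.6% → Panel A
Basic research: the 2025 panel 40/82 = 48.8%, Panel A 102/171 = 59.6% → Panel A
Overall: the 2025 panel 534/918 = 58.2%, Panel A 369/693 = 53.2% → the 2025 panel
Panel A wins each proposal group but the 2025 panel wins overall — the comparison reverses. Panel A's proposals skew toward applied research, which has a lower base rate.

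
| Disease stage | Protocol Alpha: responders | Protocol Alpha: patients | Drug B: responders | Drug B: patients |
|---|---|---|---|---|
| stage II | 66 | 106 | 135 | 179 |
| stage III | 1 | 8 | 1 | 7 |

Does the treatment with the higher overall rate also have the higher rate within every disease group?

Stage II: Protocol Alpha 66/106 = 62.3%, Drug B 135/179 = 75.4% → Drug B
Stage III: Protocol Alpha 1/8 = 12.5%, Drug B 1/7 = 14.3% → Drug B
Overall: Protocol Alpha 67/114 = 58.8%, Drug B 136/186 = 73.1% → Drug B
Drug B wins overall and in every disease group — no reversal.

Yes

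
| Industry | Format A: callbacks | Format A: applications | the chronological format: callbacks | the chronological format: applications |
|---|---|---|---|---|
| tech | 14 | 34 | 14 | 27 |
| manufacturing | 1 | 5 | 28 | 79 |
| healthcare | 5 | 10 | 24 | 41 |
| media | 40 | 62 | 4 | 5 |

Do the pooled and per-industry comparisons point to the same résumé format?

No

Tech: Format A 14/34 = 41.2%, the chronological format 14/27 = 51.9% → the chronological format
Manufacturing: Format A 1/5 = 20.0%, the chronological format 28/79 = 35.4% → the chronological format
Healthcare: Format A 5/10 = 50.0%, the chronological format 24/41 = 58.5% → the chronological format
Media: Format A 40/62 = 64.5%, the chronological format 4/5 = 80.0% → the chronological format
Overall: Format A 60/111 = 54.1%, the chronological format 70/152 = 46.1% → Format A
The chronological format wins each industry group but Format A wins overall — the comparison reverses. The chronological format's applications skew toward manufacturing, which has a lower base rate.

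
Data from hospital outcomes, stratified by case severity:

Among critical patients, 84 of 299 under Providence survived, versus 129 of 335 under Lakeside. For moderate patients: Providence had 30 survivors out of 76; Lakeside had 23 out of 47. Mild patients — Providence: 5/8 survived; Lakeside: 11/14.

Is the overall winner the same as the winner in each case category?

Yes

Critical: Providence 84/299 = 28.1%, Lakeside 129/335 = 38.5% → Lakeside
Moderate: Providence 30/76 = 39.5%, Lakeside 23/47 = 48.9% → Lakeside
Mild: Providence 5/8 = 62.5%, Lakeside 11/14 = 78.6% → Lakeside
Overall: Providence 119/383 = 31.1%, Lakeside 163/396 = 41.2% → Lakeside
Lakeside wins overall and in every case group — no reversal.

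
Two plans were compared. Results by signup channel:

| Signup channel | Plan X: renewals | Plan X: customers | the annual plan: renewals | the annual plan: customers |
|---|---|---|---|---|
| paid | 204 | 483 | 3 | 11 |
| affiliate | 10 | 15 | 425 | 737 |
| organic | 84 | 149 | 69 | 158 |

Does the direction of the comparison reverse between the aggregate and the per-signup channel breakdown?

Yes

Paid: Plan X 204/483 = 42.2%, the annual plan 3/11 = 27.3% → Plan X
Affiliate: Plan X 10/15 = 66.7%, the annual plan 425/737 = 57.7% → Plan X
Organic: Plan X 84/149 = 56.4%, the annual plan 69/158 = 43.7% → Plan X
Overall: Plan X 298/647 = 46.1%, the annual plan 497/906 = 54.9% → the annual plan
Plan X wins each signup group but the annual plan wins overall — the comparison reverses. Plan X's customers skew toward paid, which has a lower base rate.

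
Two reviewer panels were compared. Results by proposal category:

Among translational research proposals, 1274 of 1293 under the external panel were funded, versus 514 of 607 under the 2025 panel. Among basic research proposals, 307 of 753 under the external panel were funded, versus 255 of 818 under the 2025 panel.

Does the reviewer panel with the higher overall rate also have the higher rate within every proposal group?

Yes

Translational research: the external panel 1274/1293 = 98.5%, the 2025 panel 514/607 = 84.7% → the external panel
Basic research: the external panel 307/753 = 40.8%, the 2025 panel 255/818 = 31.2% → the external panel
Overall: the external panel 1581/2046 = 77.3%, the 2025 panel 769/1425 = 54.0% → the external panel
The external panel wins overall and in every proposal group — no reversal.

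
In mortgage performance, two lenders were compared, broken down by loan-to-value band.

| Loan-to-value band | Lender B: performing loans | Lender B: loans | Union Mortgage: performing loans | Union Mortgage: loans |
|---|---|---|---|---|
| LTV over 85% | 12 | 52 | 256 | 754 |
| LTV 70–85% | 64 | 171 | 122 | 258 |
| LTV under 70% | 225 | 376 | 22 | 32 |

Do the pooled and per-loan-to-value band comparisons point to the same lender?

LTV over 85%: Lender B 12/52 = 23.1%, Union Mortgage 256/754 = 34.0% → Union Mortgage
LTV 70–85%: Lender B 64/171 = 37.4%, Union Mortgage 122/258 = 47.3% → Union Mortgage
LTV under 70%: Lender B 225/376 = 59.8%, Union Mortgage 22/32 = 68.8% → Union Mortgage
Overall: Lender B 301/599 = 50.3%, Union Mortgage 400/1044 = 38.3% → Lender B
Union Mortgage wins each loan-to-value group but Lender B wins overall — the comparison reverses. Union Mortgage's loans skew toward LTV over 85%, which has a lower base rate.

No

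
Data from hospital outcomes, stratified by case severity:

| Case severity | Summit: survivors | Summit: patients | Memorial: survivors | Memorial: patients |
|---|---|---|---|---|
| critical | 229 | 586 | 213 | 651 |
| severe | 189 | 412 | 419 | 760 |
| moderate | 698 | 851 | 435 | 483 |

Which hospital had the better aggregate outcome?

Critical: Summit 229/586 = 39.1%, Memorial 213/651 = 32.7% → Summit
Severe: Summit 189/412 = 45.9%, Memorial 419/760 = 55.1% → Memorial
Moderate: Summit 698/851 = 82.0%, Memorial 435/483 = 90.1% → Memorial
Overall: Summit 1116/1849 = 60.4%, Memorial 1067/1894 = 56.3% → Summit
(Neither sweeps every case group, but Summit has the higher pooled rate.)

Summit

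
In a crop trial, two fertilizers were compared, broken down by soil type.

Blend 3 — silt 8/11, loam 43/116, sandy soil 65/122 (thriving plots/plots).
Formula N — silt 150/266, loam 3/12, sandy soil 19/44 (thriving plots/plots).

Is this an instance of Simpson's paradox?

Silt: Blend 3 8/11 = 72.7%, Formula N 150/266 = 56.4% → Blend 3
Loam: Blend 3 43/116 = 37.1%, Formula N 3/12 = 25.0% → Blend 3
Sandy soil: Blend 3 65/122 = 53.3%, Formula N 19/44 = 43.2% → Blend 3
Overall: Blend 3 116/249 = 46.6%, Formula N 172/322 = 53.4% → Formula N
Blend 3 wins each soil group but Formula N wins overall — the comparison reverses. Blend 3's plots skew toward loam, which has a lower base rate.

Yes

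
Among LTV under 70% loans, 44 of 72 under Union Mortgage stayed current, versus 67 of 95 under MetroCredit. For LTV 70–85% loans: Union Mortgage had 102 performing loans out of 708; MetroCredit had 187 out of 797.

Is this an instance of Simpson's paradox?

LTV under 70%: Union Mortgage 44/72 = 61.1%, MetroCredit 67/95 = 70.5% → MetroCredit
LTV 70–85%: Union Mortgage 102/708 = 14.4%, MetroCredit 187/797 = 23.5% → MetroCredit
Overall: Union Mortgage 146/780 = 18.7%, MetroCredit 254/892 = 28.5% → MetroCredit
MetroCredit wins overall and in every loan-to-value group — no reversal.

No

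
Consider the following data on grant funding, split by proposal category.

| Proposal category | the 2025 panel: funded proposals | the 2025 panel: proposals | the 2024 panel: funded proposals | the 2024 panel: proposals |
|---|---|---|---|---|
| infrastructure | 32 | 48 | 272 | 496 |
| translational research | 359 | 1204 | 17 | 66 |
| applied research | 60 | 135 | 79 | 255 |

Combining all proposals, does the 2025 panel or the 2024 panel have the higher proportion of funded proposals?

Infrastructure: the 2025 panel 32/48 = 66.7%, the 2024 panel 272/496 = 54.8% → the 2025 panel
Translational research: the 2025 panel 359/1204 = 29.8%, the 2024 panel 17/66 = 25.8% → the 2025 panel
Applied research: the 2025 panel 60/135 = 44.4%, the 2024 panel 79/255 = 31.0% → the 2025 panel
Overall: the 2025 panel 451/1387 = 32.5%, the 2024 panel 368/817 = 45.0% → the 2024 panel
(The 2025 panel wins every proposal group but the 2024 panel wins overall — the 2025 panel's proposals skew toward the low-rate translational research group.)

the 2024 panel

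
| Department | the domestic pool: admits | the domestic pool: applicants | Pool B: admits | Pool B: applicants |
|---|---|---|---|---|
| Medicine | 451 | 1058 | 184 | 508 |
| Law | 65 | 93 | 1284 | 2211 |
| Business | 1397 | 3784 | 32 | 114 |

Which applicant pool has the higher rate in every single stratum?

Medicine: the domestic pool 451/1058 = 42.6%, Pool B 184/508 = 36.2% → the domestic pool
Law: the domestic pool 65/93 = 69.9%, Pool B 1284/2211 = 58.1% → the domestic pool
Business: the domestic pool 1397/3784 = 36.9%, Pool B 32/114 = 28.1% → the domestic pool
The domestic pool has the higher rate in all 3 groups.

the domestic pool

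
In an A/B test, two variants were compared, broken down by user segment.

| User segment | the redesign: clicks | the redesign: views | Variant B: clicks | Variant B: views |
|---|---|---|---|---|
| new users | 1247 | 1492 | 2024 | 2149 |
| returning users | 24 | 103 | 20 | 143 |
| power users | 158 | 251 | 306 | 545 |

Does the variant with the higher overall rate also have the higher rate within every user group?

New users: the redesign 1247/1492 = 83.6%, Variant B 2024/2149 = 94.2% → Variant B
Returning users: the redesign 24/103 = 23.3%, Variant B 20/143 = 14.0% → the redesign
Power users: the redesign 158/251 = 62.9%, Variant B 306/545 = 56.1% → the redesign
Overall: the redesign 1429/1846 = 77.4%, Variant B 2350/2837 = 82.8% → Variant B
Neither sweeps: the redesign wins 2 of 3 groups, Variant B wins 1. Variant B wins overall but not every group — no Simpson reversal.

No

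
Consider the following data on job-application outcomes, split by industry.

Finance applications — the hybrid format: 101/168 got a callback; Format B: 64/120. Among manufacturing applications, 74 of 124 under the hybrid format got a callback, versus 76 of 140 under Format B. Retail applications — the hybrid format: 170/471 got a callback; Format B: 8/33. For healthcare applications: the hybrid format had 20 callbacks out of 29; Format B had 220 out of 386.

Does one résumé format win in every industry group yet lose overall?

Yes

Finance: the hybrid format 101/168 = 60.1%, Format B 64/120 = 53.3% → the hybrid format
Manufacturing: the hybrid format 74/124 = 59.7%, Format B 76/140 = 54.3% → the hybrid format
Retail: the hybrid format 170/471 = 36.1%, Format B 8/33 = 24.2% → the hybrid format
Healthcare: the hybrid format 20/29 = 69.0%, Format B 220/386 = 57.0% → the hybrid format
Overall: the hybrid format 365/792 = 46.1%, Format B 368/679 = 54.2% → Format B
The hybrid format wins each industry group but Format B wins overall — the comparison reverses. The hybrid format's applications skew toward retail, which has a lower base rate.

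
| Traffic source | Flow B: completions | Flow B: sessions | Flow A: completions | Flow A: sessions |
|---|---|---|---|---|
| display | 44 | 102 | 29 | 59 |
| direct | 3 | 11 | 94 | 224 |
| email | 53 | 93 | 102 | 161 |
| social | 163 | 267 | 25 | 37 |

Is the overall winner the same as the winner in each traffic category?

Display: Flow B 44/102 = 43.1%, Flow A 29/59 = 49.2% → Flow A
Direct: Flow B 3/11 = 27.3%, Flow A 94/224 = 42.0% → Flow A
Email: Flow B 53/93 = 57.0%, Flow A 102/161 = 63.4% → Flow A
Social: Flow B 163/267 = 61.0%, Flow A 25/37 = 67.6% → Flow A
Overall: Flow B 263/473 = 55.6%, Flow A 250/481 = 52.0% → Flow B
Flow A wins each traffic group but Flow B wins overall — the comparison reverses. Flow A's sessions skew toward direct, which has a lower base rate.

No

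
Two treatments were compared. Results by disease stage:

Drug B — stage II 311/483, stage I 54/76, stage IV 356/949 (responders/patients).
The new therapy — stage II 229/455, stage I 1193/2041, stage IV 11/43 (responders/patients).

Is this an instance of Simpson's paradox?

Stage II: Drug B 311/483 = 64.4%, the new therapy 229/455 = 50.3% → Drug B
Stage I: Drug B 54/76 = 71.1%, the new therapy 1193/2041 = 58.5% → Drug B
Stage IV: Drug B 356/949 = 37.5%, the new therapy 11/43 = 25.6% → Drug B
Overall: Drug B 721/1508 = 47.8%, the new therapy 1433/2539 = 56.4% → the new therapy
Drug B wins each disease group but the new therapy wins overall — the comparison reverses. Drug B's patients skew toward stage IV, which has a lower base rate.

Yes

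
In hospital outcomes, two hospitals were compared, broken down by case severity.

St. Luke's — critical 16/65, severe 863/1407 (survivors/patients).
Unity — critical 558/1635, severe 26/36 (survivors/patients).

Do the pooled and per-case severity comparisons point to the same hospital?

No

Critical: St. Luke's 16/65 = 24.6%, Unity 558/1635 = 34.1% → Unity
Severe: St. Luke's 863/1407 = 61.3%, Unity 26/36 = 72.2% → Unity
Overall: St. Luke's 879/1472 = 59.7%, Unity 584/1671 = 34.9% → St. Luke's
Unity wins each case group but St. Luke's wins overall — the comparison reverses. Unity's patients skew toward critical, which has a lower base rate.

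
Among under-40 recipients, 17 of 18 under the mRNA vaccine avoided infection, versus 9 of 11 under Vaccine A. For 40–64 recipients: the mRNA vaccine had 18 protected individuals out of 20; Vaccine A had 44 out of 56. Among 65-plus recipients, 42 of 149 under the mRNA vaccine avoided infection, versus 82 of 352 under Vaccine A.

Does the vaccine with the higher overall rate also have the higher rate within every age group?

Under-40: the mRNA vaccine 17/18 = 94.4%, Vaccine A 9/11 = 81.8% → the mRNA vaccine
40–64: the mRNA vaccine 18/20 = 90.0%, Vaccine A 44/56 = 78.6% → the mRNA vaccine
65-plus: the mRNA vaccine 42/149 = 28.2%, Vaccine A 82/352 = 23.3% → the mRNA vaccine
Overall: the mRNA vaccine 77/187 = 41.2%, Vaccine A 135/419 = 32.2% → the mRNA vaccine
The mRNA vaccine wins overall and in every age group — no reversal.

Yes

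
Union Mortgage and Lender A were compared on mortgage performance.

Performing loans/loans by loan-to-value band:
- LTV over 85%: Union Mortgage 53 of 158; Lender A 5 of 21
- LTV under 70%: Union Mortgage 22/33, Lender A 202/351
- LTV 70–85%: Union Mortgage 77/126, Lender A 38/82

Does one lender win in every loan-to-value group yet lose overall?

Yes

LTV over 85%: Union Mortgage 53/158 = 33.5%, Lender A 5/21 = 23.8% → Union Mortgage
LTV under 70%: Union Mortgage 22/33 = 66.7%, Lender A 202/351 = 57.5% → Union Mortgage
LTV 70–85%: Union Mortgage 77/126 = 61.1%, Lender A 38/82 = 46.3% → Union Mortgage
Overall: Union Mortgage 152/317 = 47.9%, Lender A 245/454 = 54.0% → Lender A
Union Mortgage wins each loan-to-value group but Lender A wins overall — the comparison reverses. Union Mortgage's loans skew toward LTV over 85%, which has a lower base rate.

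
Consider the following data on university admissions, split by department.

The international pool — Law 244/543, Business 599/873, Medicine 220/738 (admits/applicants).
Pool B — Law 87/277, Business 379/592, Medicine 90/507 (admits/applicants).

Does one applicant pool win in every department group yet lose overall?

No

Law: the international pool 244/543 = 44.9%, Pool B 87/277 = 31.4% → the international pool
Business: the international pool 599/873 = 68.6%, Pool B 379/592 = 64.0% → the international pool
Medicine: the international pool 220/738 = 29.8%, Pool B 90/507 = 17.8% → the international pool
Overall: the international pool 1063/2154 = 49.4%, Pool B 556/1376 = 40.4% → the international pool
The international pool wins overall and in every department group — no reversal.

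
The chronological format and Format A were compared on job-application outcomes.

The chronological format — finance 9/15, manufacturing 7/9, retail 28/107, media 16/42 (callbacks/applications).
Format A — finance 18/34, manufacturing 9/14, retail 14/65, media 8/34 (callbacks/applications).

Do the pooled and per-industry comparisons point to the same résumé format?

Finance: the chronological format 9/15 = 60.0%, Format A 18/34 = 52.9% → the chronological format
Manufacturing: the chronological format 7/9 = 77.8%, Format A 9/14 = 64.3% → the chronological format
Retail: the chronological format 28/107 = 26.2%, Format A 14/65 = 21.5% → the chronological format
Media: the chronological format 16/42 = 38.1%, Format A 8/34 = 23.5% → the chronological format
Overall: the chronological format 60/173 = 34.7%, Format A 49/147 = 33.3% → the chronological format
The chronological format wins overall and in every industry group — no reversal.

Yes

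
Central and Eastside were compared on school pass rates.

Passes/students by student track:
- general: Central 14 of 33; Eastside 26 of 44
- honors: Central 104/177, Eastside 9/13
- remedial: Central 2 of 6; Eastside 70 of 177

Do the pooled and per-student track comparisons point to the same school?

No

General: Central 14/33 = 42.4%, Eastside 26/44 = 59.1% → Eastside
Honors: Central 104/177 = 58.8%, Eastside 9/13 = 69.2% → Eastside
Remedial: Central 2/6 = 33.3%, Eastside 70/177 = 39.5% → Eastside
Overall: Central 120/216 = 55.6%, Eastside 105/234 = 44.9% → Central
Eastside wins each student group but Central wins overall — the comparison reverses. Eastside's students skew toward remedial, which has a lower base rate.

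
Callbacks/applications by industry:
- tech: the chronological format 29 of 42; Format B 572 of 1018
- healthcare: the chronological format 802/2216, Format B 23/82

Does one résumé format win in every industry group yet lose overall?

Tech: the chronological format 29/42 = 69.0%, Format B 572/1018 = 56.2% → the chronological format
Healthcare: the chronological format 802/2216 = 36.2%, Format B 23/82 = 28.0% → the chronological format
Overall: the chronological format 831/2258 = 36.8%, Format B 595/1100 = 54.1% → Format B
The chronological format wins each industry group but Format B wins overall — the comparison reverses. The chronological format's applications skew toward healthcare, which has a lower base rate.

Yes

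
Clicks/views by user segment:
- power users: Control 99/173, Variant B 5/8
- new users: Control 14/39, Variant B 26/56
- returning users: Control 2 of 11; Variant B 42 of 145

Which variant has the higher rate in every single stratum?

Power users: Control 99/173 = 57.2%, Variant B 5/8 = 62.5% → Variant B
New users: Control 14/39 = 35.9%, Variant B 26/56 = 46.4% → Variant B
Returning users: Control 2/11 = 18.2%, Variant B 42/145 = 29.0% → Variant B
Variant B has the higher rate in all 3 groups.

Variant B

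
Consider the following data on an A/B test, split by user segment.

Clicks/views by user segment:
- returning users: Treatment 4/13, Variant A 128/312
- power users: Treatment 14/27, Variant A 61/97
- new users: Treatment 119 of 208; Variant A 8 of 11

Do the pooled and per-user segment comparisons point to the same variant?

Returning users: Treatment 4/13 = 30.8%, Variant A 128/312 = 41.0% → Variant A
Power users: Treatment 14/27 = 51.9%, Variant A 61/97 = 62.9% → Variant A
New users: Treatment 119/208 = 57.2%, Variant A 8/11 = 72.7% → Variant A
Overall: Treatment 137/248 = 55.2%, Variant A 197/420 = 46.9% → Treatment
Variant A wins each user group but Treatment wins overall — the comparison reverses. Variant A's views skew toward returning users, which has a lower base rate.

No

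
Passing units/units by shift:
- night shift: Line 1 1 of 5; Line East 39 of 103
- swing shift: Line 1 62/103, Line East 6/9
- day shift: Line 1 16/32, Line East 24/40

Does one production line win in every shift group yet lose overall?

Yes

Night shift: Line 1 1/5 = 20.0%, Line East 39/103 = 37.9% → Line East
Swing shift: Line 1 62/103 = 60.2%, Line East 6/9 = 66.7% → Line East
Day shift: Line 1 16/32 = 50.0%, Line East 24/40 = 60.0% → Line East
Overall: Line 1 79/140 = 56.4%, Line East 69/152 = 45.4% → Line 1
Line East wins each shift group but Line 1 wins overall — the comparison reverses. Line East's units skew toward night shift, which has a lower base rate.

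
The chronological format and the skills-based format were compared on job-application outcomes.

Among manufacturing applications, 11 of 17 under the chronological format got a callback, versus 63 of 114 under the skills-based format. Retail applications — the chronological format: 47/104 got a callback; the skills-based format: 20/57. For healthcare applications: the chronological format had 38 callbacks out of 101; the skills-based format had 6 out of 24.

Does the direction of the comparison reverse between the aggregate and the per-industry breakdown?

Manufacturing: the chronological format 11/17 = 64.7%, the skills-based format 63/114 = 55.3% → the chronological format
Retail: the chronological format 47/104 = 45.2%, the skills-based format 20/57 = 35.1% → the chronological format
Healthcare: the chronological format 38/101 = 37.6%, the skills-based format 6/24 = 25.0% → the chronological format
Overall: the chronological format 96/222 = 43.2%, the skills-based format 89/195 = 45.6% → the skills-based format
The chronological format wins each industry group but the skills-based format wins overall — the comparison reverses. The chronological format's applications skew toward healthcare, which has a lower base rate.

Yes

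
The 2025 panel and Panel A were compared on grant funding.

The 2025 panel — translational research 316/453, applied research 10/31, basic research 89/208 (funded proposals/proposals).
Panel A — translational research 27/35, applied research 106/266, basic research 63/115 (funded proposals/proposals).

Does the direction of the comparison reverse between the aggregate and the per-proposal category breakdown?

Yes

Translational research: the 2025 panel 316/453 = 69.8%, Panel A 27/35 = 77.1% → Panel A
Applied research: the 2025 panel 10/31 = 32.3%, Panel A 106/266 = 39.8% → Panel A
Basic research: the 2025 panel 89/208 = 42.8%, Panel A 63/115 = 54.8% → Panel A
Overall: the 2025 panel 415/692 = 60.0%, Panel A 196/416 = 47.1% → the 2025 panel
Panel A wins each proposal group but the 2025 panel wins overall — the comparison reverses. Panel A's proposals skew toward applied research, which has a lower base rate.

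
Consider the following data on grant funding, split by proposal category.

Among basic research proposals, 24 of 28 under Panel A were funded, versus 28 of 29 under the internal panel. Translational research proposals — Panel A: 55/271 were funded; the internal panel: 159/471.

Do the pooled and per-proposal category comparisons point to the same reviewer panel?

Yes

Basic research: Panel A 24/28 = 85.7%, the internal panel 28/29 = 96.6% → the internal panel
Translational research: Panel A 55/271 = 20.3%, the internal panel 159/471 = 33.8% → the internal panel
Overall: Panel A 79/299 = 26.4%, the internal panel 187/500 = 37.4% → the internal panel
The internal panel wins overall and in every proposal group — no reversal.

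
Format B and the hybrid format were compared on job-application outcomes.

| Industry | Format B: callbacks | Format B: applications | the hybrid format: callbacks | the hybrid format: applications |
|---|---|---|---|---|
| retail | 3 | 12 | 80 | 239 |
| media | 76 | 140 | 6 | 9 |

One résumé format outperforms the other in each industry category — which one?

the hybrid format

Retail: Format B 3/12 = 25.0%, the hybrid format 80/239 = 33.5% → the hybrid format
Media: Format B 76/140 = 54.3%, the hybrid format 6/9 = 66.7% → the hybrid format
The hybrid format has the higher rate in both groups.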